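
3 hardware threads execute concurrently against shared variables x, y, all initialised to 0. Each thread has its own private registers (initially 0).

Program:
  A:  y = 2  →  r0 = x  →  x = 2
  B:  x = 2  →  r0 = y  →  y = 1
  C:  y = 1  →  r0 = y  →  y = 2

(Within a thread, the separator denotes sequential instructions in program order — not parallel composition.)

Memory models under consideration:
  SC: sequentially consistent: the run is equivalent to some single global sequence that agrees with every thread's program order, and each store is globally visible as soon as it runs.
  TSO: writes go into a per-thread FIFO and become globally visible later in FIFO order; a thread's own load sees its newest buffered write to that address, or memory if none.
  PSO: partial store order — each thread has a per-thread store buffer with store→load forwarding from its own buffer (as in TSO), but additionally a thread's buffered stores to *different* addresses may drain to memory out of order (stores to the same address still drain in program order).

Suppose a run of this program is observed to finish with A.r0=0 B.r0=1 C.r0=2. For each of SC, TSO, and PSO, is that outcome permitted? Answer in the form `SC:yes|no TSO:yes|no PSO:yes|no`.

SC:no TSO:yes PSO:yes

outcome vector order: (A.r0,B.r0,C.r0)
under SC → (0,1,1), (0,2,1), (0,2,2), (2,0,1), (2,0,2), (2,1,1), (2,1,2), (2,2,1), (2,2,2)
under TSO → (0,0,1), (0,0,2), (0,1,1), (0,1,2), (0,2,1), (0,2,2), (2,0,1), (2,0,2), (2,1,1), (2,1,2), (2,2,1), (2,2,2)
under PSO → (0,0,1), (0,0,2), (0,1,1), (0,1,2), (0,2,1), (0,2,2), (2,0,1), (2,0,2), (2,1,1), (2,1,2), (2,2,1), (2,2,2)
target (0,1,2) ∈ {TSO,PSO}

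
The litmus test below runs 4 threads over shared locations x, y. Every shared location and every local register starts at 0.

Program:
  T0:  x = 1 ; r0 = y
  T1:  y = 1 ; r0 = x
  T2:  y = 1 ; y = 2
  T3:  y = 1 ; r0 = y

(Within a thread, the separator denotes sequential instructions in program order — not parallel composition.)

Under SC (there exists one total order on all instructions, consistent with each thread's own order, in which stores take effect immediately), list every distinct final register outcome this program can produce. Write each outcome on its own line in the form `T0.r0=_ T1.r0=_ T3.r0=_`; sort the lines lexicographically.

T0.r0=0 T1.r0=1 T3.r0=1
T0.r0=0 T1.r0=1 T3.r0=2
T0.r0=1 T1.r0=0 T3.r0=1
T0.r0=1 T1.r0=0 T3.r0=2
T0.r0=1 T1.r0=1 T3.r0=1
T0.r0=1 T1.r0=1 T3.r0=2
T0.r0=2 T1.r0=0 T3.r0=1
T0.r0=2 T1.r0=0 T3.r0=2
T0.r0=2 T1.r0=1 T3.r0=1
T0.r0=2 T1.r0=1 T3.r0=2

outcome vector order: (T0.r0,T1.r0,T3.r0)
|SC outcomes| = 10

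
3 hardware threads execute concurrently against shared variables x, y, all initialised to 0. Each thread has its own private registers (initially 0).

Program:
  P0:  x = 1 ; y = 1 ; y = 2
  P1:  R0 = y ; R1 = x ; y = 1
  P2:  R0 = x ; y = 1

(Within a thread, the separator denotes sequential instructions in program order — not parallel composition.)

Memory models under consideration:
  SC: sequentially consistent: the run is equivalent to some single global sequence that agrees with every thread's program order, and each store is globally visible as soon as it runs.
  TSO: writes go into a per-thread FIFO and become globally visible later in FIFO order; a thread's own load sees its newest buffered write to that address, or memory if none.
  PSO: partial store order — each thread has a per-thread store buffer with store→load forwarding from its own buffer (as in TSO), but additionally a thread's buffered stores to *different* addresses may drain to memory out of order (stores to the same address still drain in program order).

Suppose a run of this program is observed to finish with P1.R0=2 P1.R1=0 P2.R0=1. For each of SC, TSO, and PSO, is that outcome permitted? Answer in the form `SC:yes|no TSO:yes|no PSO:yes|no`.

SC:no TSO:no PSO:yes

outcome vector order: (P1.R0,P1.R1,P2.R0)
SC: 9 outcomes — {<0 0 0>; <0 0 1>; <0 1 0>; <0 1 1>; <1 0 0>; <1 1 0>; <1 1 1>; <2 1 0>; <2 1 1>}
TSO: 9 outcomes — {<0 0 0>; <0 0 1>; <0 1 0>; <0 1 1>; <1 0 0>; <1 1 0>; <1 1 1>; <2 1 0>; <2 1 1>}
PSO: 12 outcomes — {<0 0 0>; <0 0 1>; <0 1 0>; <0 1 1>; <1 0 0>; <1 0 1>; <1 1 0>; <1 1 1>; <2 0 0>; <2 0 1>; <2 1 0>; <2 1 1>}
target <2 0 1> ∈ {PSO}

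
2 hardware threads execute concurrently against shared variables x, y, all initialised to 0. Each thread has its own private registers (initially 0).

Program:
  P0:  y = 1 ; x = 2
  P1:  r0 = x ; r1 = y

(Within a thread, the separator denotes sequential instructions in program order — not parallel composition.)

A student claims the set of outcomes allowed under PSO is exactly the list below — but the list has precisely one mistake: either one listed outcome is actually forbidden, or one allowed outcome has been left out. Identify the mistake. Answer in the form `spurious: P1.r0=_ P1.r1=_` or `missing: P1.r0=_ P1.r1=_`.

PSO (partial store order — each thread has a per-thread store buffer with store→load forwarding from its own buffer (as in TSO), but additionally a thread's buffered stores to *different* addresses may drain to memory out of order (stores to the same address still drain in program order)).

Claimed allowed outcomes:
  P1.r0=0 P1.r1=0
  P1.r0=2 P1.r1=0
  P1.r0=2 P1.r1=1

missing: P1.r0=0 P1.r1=1

outcome vector order: (P1.r0,P1.r1)
[PSO] allowed = {00, 01, 20, 21}
PSO∖claimed = {01}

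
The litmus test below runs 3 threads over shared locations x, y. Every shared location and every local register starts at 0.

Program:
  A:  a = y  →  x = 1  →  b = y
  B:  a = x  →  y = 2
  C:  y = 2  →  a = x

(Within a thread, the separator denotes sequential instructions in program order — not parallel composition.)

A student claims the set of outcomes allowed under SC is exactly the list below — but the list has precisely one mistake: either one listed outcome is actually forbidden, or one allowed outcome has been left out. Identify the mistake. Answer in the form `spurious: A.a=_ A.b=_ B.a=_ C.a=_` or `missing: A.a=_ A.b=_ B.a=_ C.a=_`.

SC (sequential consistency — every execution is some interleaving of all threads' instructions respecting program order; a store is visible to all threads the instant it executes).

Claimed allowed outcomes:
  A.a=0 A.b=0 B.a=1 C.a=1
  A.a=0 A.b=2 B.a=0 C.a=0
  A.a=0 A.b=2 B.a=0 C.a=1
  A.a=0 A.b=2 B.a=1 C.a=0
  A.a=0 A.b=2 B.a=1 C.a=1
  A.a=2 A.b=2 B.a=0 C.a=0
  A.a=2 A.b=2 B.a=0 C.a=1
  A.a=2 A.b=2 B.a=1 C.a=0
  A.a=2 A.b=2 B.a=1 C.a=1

outcome vector order: (A.a,A.b,B.a,C.a)
SC: 10 outcomes — {(0,0,0,1), (0,0,1,1), (0,2,0,0), (0,2,0,1), (0,2,1,0), (0,2,1,1), (2,2,0,0), (2,2,0,1), (2,2,1,0), (2,2,1,1)}
SC∖claimed = {(0,0,0,1)}

missing: A.a=0 A.b=0 B.a=0 C.a=1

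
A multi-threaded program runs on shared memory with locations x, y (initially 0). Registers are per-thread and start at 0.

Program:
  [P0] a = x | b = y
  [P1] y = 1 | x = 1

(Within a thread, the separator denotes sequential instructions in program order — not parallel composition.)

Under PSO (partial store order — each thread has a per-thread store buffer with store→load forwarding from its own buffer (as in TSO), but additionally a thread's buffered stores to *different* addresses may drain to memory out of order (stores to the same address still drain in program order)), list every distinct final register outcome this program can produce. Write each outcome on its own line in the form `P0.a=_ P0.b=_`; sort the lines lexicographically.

outcome vector order: (P0.a,P0.b)
|PSO outcomes| = 4

P0.a=0 P0.b=0
P0.a=0 P0.b=1
P0.a=1 P0.b=0
P0.a=1 P0.b=1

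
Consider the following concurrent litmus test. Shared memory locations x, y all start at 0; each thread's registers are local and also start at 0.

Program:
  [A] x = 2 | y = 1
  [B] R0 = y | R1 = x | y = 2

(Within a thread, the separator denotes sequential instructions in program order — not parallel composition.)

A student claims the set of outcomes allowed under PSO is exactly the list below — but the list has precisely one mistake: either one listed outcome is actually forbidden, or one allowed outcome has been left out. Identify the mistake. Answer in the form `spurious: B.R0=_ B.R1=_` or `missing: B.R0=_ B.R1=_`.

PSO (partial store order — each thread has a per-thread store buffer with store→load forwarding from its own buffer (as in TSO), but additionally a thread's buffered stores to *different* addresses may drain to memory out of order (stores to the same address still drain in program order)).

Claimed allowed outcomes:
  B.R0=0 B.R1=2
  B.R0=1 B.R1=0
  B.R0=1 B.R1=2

outcome vector order: (B.R0,B.R1)
[PSO] allowed = {00 02 10 12}
PSO∖claimed = {00}

missing: B.R0=0 B.R1=0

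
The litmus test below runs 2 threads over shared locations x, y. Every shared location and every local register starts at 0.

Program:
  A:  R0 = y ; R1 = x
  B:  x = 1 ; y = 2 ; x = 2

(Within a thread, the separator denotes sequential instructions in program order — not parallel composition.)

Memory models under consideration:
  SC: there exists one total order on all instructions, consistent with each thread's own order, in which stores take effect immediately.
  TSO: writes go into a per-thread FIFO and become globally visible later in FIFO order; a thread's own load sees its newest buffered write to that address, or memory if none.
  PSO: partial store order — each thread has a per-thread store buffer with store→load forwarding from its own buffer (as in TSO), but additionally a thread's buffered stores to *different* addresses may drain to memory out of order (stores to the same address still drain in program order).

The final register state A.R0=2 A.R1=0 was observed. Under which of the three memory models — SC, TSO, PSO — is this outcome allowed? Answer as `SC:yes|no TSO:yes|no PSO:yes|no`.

outcome vector order: (A.R0,A.R1)
SC (5): <0 0>; <0 1>; <0 2>; <2 1>; <2 2>
TSO (5): <0 0>; <0 1>; <0 2>; <2 1>; <2 2>
PSO (6): <0 0>; <0 1>; <0 2>; <2 0>; <2 1>; <2 2>
target <2 0> ∈ {PSO}

SC:no TSO:no PSO:yes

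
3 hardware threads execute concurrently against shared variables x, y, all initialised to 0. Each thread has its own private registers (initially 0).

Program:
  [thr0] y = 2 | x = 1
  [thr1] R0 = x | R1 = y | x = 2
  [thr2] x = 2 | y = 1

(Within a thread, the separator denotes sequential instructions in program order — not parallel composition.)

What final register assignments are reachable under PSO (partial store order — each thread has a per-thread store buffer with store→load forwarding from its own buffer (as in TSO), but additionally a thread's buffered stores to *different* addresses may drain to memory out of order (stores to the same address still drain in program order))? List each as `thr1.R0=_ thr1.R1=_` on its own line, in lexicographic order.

thr1.R0=0 thr1.R1=0
thr1.R0=0 thr1.R1=1
thr1.R0=0 thr1.R1=2
thr1.R0=1 thr1.R1=0
thr1.R0=1 thr1.R1=1
thr1.R0=1 thr1.R1=2
thr1.R0=2 thr1.R1=0
thr1.R0=2 thr1.R1=1
thr1.R0=2 thr1.R1=2

outcome vector order: (thr1.R0,thr1.R1)
|PSO outcomes| = 9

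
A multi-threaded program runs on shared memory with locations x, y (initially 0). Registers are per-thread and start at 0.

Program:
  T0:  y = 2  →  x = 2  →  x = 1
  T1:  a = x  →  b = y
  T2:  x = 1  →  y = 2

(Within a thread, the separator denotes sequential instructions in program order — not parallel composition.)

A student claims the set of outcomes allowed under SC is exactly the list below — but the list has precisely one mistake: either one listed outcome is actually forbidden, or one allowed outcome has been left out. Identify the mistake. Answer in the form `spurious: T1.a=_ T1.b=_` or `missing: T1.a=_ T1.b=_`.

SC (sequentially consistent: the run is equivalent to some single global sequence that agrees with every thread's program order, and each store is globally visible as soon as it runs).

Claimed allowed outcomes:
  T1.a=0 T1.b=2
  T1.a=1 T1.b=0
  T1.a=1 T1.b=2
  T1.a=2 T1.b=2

missing: T1.a=0 T1.b=0

outcome vector order: (T1.a,T1.b)
[SC] allowed = {<0 0> <0 2> <1 0> <1 2> <2 2>}
SC∖claimed = {<0 0>}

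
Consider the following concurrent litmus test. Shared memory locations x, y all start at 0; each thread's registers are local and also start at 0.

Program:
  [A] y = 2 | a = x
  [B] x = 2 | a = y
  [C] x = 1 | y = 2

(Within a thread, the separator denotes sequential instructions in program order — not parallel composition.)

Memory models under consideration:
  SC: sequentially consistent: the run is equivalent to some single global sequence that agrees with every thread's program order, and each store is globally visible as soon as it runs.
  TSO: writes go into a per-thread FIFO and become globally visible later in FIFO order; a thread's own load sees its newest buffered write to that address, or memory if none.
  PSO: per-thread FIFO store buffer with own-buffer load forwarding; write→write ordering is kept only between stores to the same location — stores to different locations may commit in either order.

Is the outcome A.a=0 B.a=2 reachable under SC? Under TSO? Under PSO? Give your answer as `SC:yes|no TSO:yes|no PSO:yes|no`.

SC:yes TSO:yes PSO:yes

outcome vector order: (A.a,B.a)
under SC → (0,2); (1,0); (1,2); (2,0); (2,2)
under TSO → (0,0); (0,2); (1,0); (1,2); (2,0); (2,2)
under PSO → (0,0); (0,2); (1,0); (1,2); (2,0); (2,2)
target (0,2) ∈ {SC,TSO,PSO}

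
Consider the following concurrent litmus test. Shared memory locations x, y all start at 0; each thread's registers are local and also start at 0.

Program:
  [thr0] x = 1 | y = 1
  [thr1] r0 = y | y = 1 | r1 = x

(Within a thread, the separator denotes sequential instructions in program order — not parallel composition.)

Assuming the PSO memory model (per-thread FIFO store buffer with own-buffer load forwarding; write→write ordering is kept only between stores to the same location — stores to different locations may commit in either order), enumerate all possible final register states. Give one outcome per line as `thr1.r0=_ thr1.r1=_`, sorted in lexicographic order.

thr1.r0=0 thr1.r1=0
thr1.r0=0 thr1.r1=1
thr1.r0=1 thr1.r1=0
thr1.r0=1 thr1.r1=1

outcome vector order: (thr1.r0,thr1.r1)
|PSO outcomes| = 4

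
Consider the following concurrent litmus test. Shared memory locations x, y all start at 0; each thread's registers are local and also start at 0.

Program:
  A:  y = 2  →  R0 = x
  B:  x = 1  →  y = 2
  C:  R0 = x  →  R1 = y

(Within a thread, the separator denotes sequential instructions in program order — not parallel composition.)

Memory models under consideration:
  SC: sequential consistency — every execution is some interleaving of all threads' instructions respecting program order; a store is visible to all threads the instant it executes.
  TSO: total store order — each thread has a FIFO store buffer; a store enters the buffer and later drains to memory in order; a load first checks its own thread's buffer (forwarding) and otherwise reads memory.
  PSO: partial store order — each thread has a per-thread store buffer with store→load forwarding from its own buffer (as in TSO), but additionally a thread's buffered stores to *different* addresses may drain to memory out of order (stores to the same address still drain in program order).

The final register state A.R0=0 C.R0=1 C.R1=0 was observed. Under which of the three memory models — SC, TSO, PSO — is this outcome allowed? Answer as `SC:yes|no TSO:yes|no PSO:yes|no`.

outcome vector order: (A.R0,C.R0,C.R1)
[SC] allowed = {<0 0 0> <0 0 2> <0 1 2> <1 0 0> <1 0 2> <1 1 0> <1 1 2>}
[TSO] allowed = {<0 0 0> <0 0 2> <0 1 0> <0 1 2> <1 0 0> <1 0 2> <1 1 0> <1 1 2>}
[PSO] allowed = {<0 0 0> <0 0 2> <0 1 0> <0 1 2> <1 0 0> <1 0 2> <1 1 0> <1 1 2>}
target <0 1 0> ∈ {TSO,PSO}

SC:no TSO:yes PSO:yes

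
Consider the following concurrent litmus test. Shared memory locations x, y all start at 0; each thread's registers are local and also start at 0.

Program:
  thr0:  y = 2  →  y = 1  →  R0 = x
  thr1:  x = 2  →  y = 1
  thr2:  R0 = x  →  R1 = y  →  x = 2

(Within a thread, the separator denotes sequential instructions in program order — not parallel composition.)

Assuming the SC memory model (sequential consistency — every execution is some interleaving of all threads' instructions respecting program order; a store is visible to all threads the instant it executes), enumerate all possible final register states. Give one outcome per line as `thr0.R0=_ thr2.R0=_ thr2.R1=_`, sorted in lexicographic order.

thr0.R0=0 thr2.R0=0 thr2.R1=0
thr0.R0=0 thr2.R0=0 thr2.R1=1
thr0.R0=0 thr2.R0=0 thr2.R1=2
thr0.R0=0 thr2.R0=2 thr2.R1=1
thr0.R0=2 thr2.R0=0 thr2.R1=0
thr0.R0=2 thr2.R0=0 thr2.R1=1
thr0.R0=2 thr2.R0=0 thr2.R1=2
thr0.R0=2 thr2.R0=2 thr2.R1=0
thr0.R0=2 thr2.R0=2 thr2.R1=1
thr0.R0=2 thr2.R0=2 thr2.R1=2

outcome vector order: (thr0.R0,thr2.R0,thr2.R1)
|SC outcomes| = 10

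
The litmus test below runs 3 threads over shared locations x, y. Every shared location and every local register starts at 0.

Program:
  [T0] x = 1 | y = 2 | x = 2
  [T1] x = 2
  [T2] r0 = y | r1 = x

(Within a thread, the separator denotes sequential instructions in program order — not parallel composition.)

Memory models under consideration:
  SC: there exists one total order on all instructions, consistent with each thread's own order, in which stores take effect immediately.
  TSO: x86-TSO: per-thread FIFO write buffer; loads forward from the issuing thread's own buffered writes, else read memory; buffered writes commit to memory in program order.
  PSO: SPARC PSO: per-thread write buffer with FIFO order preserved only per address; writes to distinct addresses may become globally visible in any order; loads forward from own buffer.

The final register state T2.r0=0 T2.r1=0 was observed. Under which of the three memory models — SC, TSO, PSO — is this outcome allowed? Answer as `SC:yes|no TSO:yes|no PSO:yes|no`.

SC:yes TSO:yes PSO:yes

outcome vector order: (T2.r0,T2.r1)
[SC] allowed = {0/0 0/1 0/2 2/1 2/2}
[TSO] allowed = {0/0 0/1 0/2 2/1 2/2}
[PSO] allowed = {0/0 0/1 0/2 2/0 2/1 2/2}
target 0/0 ∈ {SC,TSO,PSO}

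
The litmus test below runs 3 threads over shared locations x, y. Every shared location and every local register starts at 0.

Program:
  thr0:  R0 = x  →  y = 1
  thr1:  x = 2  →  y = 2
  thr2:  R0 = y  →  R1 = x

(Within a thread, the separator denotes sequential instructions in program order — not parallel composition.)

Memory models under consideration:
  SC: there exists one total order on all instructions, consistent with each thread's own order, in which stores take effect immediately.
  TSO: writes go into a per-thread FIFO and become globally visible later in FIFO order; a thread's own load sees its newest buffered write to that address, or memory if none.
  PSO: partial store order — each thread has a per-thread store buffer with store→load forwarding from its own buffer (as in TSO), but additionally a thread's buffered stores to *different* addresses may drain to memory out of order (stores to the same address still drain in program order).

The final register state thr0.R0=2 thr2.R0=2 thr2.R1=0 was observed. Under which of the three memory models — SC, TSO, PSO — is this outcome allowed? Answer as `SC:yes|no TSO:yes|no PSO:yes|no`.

SC:no TSO:no PSO:yes

outcome vector order: (thr0.R0,thr2.R0,thr2.R1)
SC (9): <0 0 0>; <0 0 2>; <0 1 0>; <0 1 2>; <0 2 2>; <2 0 0>; <2 0 2>; <2 1 2>; <2 2 2>
TSO (9): <0 0 0>; <0 0 2>; <0 1 0>; <0 1 2>; <0 2 2>; <2 0 0>; <2 0 2>; <2 1 2>; <2 2 2>
PSO (11): <0 0 0>; <0 0 2>; <0 1 0>; <0 1 2>; <0 2 0>; <0 2 2>; <2 0 0>; <2 0 2>; <2 1 2>; <2 2 0>; <2 2 2>
target <2 2 0> ∈ {PSO}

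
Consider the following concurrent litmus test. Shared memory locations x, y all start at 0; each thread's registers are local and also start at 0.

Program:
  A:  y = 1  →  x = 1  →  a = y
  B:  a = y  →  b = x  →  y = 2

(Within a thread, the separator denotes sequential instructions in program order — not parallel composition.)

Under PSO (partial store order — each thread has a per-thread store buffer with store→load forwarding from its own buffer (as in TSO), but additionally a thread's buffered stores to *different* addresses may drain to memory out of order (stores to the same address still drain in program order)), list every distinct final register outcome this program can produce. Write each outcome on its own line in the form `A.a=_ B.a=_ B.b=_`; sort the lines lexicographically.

outcome vector order: (A.a,B.a,B.b)
|PSO outcomes| = 8

A.a=1 B.a=0 B.b=0
A.a=1 B.a=0 B.b=1
A.a=1 B.a=1 B.b=0
A.a=1 B.a=1 B.b=1
A.a=2 B.a=0 B.b=0
A.a=2 B.a=0 B.b=1
A.a=2 B.a=1 B.b=0
A.a=2 B.a=1 B.b=1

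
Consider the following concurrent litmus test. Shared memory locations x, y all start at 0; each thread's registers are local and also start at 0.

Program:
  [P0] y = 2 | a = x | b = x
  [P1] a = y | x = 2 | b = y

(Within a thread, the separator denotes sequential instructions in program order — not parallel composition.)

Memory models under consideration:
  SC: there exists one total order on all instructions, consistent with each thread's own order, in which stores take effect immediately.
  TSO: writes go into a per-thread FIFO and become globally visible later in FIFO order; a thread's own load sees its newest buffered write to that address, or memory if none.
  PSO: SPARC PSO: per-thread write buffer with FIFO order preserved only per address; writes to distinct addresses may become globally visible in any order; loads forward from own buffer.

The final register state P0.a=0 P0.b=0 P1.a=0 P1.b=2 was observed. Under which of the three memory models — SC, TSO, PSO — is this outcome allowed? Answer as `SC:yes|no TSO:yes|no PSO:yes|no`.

SC:yes TSO:yes PSO:yes

outcome vector order: (P0.a,P0.b,P1.a,P1.b)
SC: 7 outcomes — {<0 0 0 2>, <0 0 2 2>, <0 2 0 2>, <0 2 2 2>, <2 2 0 0>, <2 2 0 2>, <2 2 2 2>}
TSO: 9 outcomes — {<0 0 0 0>, <0 0 0 2>, <0 0 2 2>, <0 2 0 0>, <0 2 0 2>, <0 2 2 2>, <2 2 0 0>, <2 2 0 2>, <2 2 2 2>}
PSO: 9 outcomes — {<0 0 0 0>, <0 0 0 2>, <0 0 2 2>, <0 2 0 0>, <0 2 0 2>, <0 2 2 2>, <2 2 0 0>, <2 2 0 2>, <2 2 2 2>}
target <0 0 0 2> ∈ {SC,TSO,PSO}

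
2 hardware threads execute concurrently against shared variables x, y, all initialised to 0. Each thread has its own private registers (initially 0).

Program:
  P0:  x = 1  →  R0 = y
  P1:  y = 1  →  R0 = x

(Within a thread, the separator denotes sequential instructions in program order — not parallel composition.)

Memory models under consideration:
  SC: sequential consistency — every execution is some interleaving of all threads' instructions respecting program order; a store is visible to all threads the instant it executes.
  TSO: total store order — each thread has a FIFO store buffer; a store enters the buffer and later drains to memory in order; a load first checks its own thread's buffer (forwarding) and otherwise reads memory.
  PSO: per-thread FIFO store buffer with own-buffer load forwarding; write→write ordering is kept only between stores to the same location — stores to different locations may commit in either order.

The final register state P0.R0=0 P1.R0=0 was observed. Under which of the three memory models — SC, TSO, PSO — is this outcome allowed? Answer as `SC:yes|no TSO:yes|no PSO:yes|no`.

SC:no TSO:yes PSO:yes

outcome vector order: (P0.R0,P1.R0)
[SC] allowed = {(0,1) (1,0) (1,1)}
[TSO] allowed = {(0,0) (0,1) (1,0) (1,1)}
[PSO] allowed = {(0,0) (0,1) (1,0) (1,1)}
target (0,0) ∈ {TSO,PSO}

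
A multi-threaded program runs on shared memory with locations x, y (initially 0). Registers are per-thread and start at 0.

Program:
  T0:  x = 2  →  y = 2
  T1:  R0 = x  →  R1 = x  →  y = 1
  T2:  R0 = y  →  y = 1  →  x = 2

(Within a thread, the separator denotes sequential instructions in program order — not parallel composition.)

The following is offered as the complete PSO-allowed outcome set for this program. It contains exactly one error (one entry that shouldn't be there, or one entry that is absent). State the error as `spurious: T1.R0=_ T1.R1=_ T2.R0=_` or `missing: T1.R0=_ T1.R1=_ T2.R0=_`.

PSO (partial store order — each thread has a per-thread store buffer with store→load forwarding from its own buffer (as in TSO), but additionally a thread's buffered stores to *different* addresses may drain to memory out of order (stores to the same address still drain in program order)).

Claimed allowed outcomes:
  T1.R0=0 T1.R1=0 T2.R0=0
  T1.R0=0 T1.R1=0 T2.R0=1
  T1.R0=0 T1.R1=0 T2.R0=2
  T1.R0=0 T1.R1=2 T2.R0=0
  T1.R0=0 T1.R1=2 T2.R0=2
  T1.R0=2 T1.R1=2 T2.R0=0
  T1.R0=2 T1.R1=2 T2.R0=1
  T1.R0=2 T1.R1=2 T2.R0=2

missing: T1.R0=0 T1.R1=2 T2.R0=1

outcome vector order: (T1.R0,T1.R1,T2.R0)
[PSO] allowed = {<0 0 0> <0 0 1> <0 0 2> <0 2 0> <0 2 1> <0 2 2> <2 2 0> <2 2 1> <2 2 2>}
PSO∖claimed = {<0 2 1>}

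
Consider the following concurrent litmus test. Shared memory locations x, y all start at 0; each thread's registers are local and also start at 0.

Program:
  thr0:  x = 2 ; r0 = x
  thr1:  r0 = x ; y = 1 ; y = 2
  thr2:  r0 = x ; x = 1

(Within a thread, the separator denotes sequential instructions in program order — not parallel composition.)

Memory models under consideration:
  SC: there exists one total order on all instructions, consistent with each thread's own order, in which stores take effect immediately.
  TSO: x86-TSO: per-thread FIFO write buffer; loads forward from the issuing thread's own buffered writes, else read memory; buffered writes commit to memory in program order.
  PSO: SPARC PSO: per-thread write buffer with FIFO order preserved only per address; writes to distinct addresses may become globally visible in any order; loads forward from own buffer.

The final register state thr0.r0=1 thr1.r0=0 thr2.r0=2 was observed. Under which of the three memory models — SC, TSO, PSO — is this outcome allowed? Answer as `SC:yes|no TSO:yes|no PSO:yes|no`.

SC:yes TSO:yes PSO:yes

outcome vector order: (thr0.r0,thr1.r0,thr2.r0)
SC: 12 outcomes — {100 102 110 112 120 122 200 202 210 212 220 222}
TSO: 12 outcomes — {100 102 110 112 120 122 200 202 210 212 220 222}
PSO: 12 outcomes — {100 102 110 112 120 122 200 202 210 212 220 222}
target 102 ∈ {SC,TSO,PSO}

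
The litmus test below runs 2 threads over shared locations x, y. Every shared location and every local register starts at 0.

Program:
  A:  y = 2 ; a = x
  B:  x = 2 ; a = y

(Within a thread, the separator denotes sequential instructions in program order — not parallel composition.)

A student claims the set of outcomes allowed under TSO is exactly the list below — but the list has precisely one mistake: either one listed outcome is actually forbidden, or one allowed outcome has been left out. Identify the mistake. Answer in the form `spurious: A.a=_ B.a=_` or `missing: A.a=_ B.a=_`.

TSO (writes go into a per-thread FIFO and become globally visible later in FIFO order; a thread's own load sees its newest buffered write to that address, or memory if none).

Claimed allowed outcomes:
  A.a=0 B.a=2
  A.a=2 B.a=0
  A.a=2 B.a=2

outcome vector order: (A.a,B.a)
under TSO → 0/0, 0/2, 2/0, 2/2
TSO∖claimed = {0/0}

missing: A.a=0 B.a=0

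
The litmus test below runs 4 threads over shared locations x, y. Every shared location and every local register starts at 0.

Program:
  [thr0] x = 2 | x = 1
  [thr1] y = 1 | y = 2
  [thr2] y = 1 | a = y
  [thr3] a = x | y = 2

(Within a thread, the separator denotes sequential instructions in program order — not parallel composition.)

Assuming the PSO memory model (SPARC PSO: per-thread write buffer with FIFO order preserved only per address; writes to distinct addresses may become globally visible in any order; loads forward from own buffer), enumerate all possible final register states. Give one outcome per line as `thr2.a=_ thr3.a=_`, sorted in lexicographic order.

outcome vector order: (thr2.a,thr3.a)
|PSO outcomes| = 6

thr2.a=1 thr3.a=0
thr2.a=1 thr3.a=1
thr2.a=1 thr3.a=2
thr2.a=2 thr3.a=0
thr2.a=2 thr3.a=1
thr2.a=2 thr3.a=2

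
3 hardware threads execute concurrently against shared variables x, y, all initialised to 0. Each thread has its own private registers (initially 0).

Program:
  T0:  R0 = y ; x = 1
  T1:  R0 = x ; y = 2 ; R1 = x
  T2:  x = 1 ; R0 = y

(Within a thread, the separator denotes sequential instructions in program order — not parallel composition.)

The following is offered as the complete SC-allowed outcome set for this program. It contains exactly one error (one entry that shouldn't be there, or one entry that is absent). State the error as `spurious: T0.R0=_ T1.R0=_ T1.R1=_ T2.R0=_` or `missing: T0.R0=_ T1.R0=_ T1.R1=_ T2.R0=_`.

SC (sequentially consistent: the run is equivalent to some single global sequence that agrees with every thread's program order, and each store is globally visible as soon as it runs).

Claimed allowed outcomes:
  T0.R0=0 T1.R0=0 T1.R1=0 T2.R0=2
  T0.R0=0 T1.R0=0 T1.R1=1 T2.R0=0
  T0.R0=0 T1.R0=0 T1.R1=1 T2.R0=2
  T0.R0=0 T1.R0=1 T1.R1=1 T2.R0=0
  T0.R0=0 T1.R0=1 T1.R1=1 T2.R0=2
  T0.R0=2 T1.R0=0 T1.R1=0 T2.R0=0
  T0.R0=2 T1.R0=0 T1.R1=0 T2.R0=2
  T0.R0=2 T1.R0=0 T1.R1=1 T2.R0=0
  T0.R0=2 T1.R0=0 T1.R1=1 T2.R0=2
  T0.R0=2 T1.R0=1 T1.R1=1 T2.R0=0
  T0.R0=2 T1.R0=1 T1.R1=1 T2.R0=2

spurious: T0.R0=2 T1.R0=0 T1.R1=0 T2.R0=0

outcome vector order: (T0.R0,T1.R0,T1.R1,T2.R0)
under SC → <0 0 0 2>; <0 0 1 0>; <0 0 1 2>; <0 1 1 0>; <0 1 1 2>; <2 0 0 2>; <2 0 1 0>; <2 0 1 2>; <2 1 1 0>; <2 1 1 2>
claimed∖SC = {<2 0 0 0>}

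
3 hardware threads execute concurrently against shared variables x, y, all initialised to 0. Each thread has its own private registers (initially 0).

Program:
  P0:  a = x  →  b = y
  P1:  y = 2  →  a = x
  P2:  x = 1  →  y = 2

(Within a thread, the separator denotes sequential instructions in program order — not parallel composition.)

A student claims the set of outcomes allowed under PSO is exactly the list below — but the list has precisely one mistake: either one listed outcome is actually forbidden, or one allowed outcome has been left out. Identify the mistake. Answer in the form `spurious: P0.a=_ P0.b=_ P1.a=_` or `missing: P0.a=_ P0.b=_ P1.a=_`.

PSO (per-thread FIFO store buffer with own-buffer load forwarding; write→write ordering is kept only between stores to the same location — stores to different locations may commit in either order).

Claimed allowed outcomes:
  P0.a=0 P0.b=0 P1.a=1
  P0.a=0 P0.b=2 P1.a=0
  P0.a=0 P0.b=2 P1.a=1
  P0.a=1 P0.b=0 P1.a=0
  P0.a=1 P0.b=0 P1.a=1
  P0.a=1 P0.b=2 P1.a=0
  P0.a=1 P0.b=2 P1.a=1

missing: P0.a=0 P0.b=0 P1.a=0

outcome vector order: (P0.a,P0.b,P1.a)
PSO: 8 outcomes — {<0 0 0>, <0 0 1>, <0 2 0>, <0 2 1>, <1 0 0>, <1 0 1>, <1 2 0>, <1 2 1>}
PSO∖claimed = {<0 0 0>}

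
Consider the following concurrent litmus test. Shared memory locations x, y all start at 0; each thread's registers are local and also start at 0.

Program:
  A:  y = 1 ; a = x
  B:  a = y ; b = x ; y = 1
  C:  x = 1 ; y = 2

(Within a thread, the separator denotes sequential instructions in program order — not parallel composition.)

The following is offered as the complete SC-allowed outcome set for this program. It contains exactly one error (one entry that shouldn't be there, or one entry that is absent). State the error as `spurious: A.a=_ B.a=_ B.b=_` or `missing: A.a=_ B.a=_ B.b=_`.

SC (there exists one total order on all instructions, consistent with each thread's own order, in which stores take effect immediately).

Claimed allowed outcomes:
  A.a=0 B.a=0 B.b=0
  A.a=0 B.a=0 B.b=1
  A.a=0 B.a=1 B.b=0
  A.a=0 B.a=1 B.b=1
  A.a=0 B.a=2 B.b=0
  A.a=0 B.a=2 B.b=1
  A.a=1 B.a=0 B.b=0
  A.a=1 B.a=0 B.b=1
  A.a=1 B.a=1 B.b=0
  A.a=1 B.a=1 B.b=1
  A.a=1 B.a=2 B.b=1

spurious: A.a=0 B.a=2 B.b=0

outcome vector order: (A.a,B.a,B.b)
SC (10): (0,0,0) (0,0,1) (0,1,0) (0,1,1) (0,2,1) (1,0,0) (1,0,1) (1,1,0) (1,1,1) (1,2,1)
claimed∖SC = {(0,2,0)}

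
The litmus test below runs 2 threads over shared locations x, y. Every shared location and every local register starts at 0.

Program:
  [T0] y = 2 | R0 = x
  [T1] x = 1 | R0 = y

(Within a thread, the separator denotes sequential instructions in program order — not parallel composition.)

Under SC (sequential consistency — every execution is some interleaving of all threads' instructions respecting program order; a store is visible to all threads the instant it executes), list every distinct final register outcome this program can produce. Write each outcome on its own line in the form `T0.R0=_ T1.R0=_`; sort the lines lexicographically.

T0.R0=0 T1.R0=2
T0.R0=1 T1.R0=0
T0.R0=1 T1.R0=2

outcome vector order: (T0.R0,T1.R0)
|SC outcomes| = 3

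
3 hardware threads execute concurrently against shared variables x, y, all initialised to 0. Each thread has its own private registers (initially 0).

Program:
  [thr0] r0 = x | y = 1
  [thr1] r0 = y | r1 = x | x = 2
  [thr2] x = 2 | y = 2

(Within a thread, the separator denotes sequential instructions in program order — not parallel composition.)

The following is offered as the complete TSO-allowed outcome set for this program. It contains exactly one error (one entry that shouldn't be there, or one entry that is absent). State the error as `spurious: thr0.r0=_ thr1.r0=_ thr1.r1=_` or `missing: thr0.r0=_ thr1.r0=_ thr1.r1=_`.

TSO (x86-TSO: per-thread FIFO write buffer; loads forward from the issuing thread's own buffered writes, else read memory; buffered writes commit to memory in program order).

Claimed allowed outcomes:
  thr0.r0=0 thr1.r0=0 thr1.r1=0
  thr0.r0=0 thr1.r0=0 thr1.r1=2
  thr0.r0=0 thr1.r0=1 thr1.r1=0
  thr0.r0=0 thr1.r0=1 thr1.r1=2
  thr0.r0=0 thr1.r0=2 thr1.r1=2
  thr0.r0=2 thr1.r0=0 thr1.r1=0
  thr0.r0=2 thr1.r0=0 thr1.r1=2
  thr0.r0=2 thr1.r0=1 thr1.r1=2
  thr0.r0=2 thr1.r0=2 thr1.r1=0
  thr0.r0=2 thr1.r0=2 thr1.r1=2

outcome vector order: (thr0.r0,thr1.r0,thr1.r1)
TSO (9): <0 0 0>; <0 0 2>; <0 1 0>; <0 1 2>; <0 2 2>; <2 0 0>; <2 0 2>; <2 1 2>; <2 2 2>
claimed∖TSO = {<2 2 0>}

spurious: thr0.r0=2 thr1.r0=2 thr1.r1=0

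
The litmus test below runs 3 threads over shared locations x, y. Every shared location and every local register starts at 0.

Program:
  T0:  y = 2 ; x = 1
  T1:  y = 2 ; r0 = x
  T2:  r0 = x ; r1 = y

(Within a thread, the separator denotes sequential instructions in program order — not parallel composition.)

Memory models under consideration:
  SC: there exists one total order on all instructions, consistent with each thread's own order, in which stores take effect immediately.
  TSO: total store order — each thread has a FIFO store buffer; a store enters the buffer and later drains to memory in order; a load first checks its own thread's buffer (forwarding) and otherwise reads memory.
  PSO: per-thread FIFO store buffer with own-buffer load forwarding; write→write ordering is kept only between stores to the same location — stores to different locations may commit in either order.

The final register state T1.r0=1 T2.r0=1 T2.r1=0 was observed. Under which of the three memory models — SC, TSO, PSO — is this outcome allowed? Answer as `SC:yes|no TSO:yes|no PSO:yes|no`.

SC:no TSO:no PSO:yes

outcome vector order: (T1.r0,T2.r0,T2.r1)
[SC] allowed = {0/0/0, 0/0/2, 0/1/2, 1/0/0, 1/0/2, 1/1/2}
[TSO] allowed = {0/0/0, 0/0/2, 0/1/2, 1/0/0, 1/0/2, 1/1/2}
[PSO] allowed = {0/0/0, 0/0/2, 0/1/0, 0/1/2, 1/0/0, 1/0/2, 1/1/0, 1/1/2}
target 1/1/0 ∈ {PSO}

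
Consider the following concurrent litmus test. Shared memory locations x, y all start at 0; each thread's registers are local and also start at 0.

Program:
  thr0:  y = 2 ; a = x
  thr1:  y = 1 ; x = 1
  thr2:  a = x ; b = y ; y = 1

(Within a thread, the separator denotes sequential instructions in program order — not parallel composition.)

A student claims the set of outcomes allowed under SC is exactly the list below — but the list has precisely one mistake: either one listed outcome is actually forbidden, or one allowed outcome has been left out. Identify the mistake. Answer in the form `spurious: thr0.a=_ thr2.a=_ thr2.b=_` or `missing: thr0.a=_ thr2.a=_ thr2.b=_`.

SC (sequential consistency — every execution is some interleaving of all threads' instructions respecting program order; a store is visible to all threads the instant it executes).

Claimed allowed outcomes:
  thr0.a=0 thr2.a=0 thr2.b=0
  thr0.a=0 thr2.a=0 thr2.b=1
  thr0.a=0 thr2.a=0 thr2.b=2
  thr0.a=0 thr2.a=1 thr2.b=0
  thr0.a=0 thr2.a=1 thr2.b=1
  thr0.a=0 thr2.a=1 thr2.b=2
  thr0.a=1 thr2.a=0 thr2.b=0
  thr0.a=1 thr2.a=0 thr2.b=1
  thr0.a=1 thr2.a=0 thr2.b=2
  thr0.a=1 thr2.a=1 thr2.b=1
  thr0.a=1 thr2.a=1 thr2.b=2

outcome vector order: (thr0.a,thr2.a,thr2.b)
under SC → (0,0,0); (0,0,1); (0,0,2); (0,1,1); (0,1,2); (1,0,0); (1,0,1); (1,0,2); (1,1,1); (1,1,2)
claimed∖SC = {(0,1,0)}

spurious: thr0.a=0 thr2.a=1 thr2.b=0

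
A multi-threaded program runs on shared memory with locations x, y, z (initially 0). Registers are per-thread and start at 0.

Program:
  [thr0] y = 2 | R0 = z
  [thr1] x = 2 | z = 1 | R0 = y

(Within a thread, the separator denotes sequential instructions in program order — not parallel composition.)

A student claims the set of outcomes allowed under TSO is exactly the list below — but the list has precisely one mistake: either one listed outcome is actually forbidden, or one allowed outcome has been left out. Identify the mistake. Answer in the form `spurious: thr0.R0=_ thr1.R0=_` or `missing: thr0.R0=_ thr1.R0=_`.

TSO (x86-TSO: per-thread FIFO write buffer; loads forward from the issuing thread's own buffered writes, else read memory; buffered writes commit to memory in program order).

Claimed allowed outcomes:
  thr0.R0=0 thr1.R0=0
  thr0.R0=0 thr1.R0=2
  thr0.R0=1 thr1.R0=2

missing: thr0.R0=1 thr1.R0=0

outcome vector order: (thr0.R0,thr1.R0)
under TSO → 00, 02, 10, 12
TSO∖claimed = {10}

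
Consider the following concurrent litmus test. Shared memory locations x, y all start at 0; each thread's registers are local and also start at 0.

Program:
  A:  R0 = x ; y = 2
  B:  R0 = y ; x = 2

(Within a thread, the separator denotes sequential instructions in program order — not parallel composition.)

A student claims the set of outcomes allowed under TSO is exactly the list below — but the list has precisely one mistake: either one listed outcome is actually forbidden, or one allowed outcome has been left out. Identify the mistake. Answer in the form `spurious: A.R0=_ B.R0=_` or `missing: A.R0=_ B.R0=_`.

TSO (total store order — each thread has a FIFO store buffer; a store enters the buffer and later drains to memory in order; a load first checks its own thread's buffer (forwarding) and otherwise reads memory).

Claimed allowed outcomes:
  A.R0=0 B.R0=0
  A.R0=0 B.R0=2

outcome vector order: (A.R0,B.R0)
TSO: 3 outcomes — {<0 0> <0 2> <2 0>}
TSO∖claimed = {<2 0>}

missing: A.R0=2 B.R0=0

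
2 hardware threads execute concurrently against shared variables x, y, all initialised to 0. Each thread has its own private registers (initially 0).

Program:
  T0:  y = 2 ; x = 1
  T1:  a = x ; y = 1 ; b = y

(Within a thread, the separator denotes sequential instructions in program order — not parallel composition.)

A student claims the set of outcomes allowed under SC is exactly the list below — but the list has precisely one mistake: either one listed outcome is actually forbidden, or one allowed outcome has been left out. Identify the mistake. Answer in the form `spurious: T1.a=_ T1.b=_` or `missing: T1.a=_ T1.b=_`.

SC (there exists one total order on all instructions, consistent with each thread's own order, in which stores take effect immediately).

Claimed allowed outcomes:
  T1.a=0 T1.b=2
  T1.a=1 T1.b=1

outcome vector order: (T1.a,T1.b)
SC: 3 outcomes — {0/1, 0/2, 1/1}
SC∖claimed = {0/1}

missing: T1.a=0 T1.b=1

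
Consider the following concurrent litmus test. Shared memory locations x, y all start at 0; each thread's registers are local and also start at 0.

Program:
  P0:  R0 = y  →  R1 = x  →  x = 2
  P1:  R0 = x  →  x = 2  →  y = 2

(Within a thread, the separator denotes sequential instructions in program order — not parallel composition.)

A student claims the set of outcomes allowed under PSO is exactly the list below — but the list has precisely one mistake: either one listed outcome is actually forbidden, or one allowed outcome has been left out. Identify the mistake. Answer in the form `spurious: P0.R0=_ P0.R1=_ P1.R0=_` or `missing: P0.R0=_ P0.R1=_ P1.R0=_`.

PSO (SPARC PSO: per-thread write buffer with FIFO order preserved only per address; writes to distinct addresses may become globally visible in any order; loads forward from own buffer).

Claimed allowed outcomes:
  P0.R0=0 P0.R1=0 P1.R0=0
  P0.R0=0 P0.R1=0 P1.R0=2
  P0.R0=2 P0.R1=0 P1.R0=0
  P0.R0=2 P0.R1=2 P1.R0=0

outcome vector order: (P0.R0,P0.R1,P1.R0)
PSO: 5 outcomes — {0/0/0 0/0/2 0/2/0 2/0/0 2/2/0}
PSO∖claimed = {0/2/0}

missing: P0.R0=0 P0.R1=2 P1.R0=0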